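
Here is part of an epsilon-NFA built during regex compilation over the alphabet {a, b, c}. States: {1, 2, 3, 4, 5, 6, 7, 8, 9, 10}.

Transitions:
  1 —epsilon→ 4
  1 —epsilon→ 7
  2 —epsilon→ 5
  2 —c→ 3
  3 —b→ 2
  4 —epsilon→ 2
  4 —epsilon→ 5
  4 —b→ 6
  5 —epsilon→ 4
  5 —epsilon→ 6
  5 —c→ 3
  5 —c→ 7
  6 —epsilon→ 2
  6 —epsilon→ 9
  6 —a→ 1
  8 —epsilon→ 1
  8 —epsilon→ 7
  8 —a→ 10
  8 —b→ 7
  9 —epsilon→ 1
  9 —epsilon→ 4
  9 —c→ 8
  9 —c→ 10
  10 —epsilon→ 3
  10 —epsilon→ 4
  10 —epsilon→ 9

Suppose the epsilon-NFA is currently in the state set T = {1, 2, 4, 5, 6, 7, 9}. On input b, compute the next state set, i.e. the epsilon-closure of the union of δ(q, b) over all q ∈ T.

4 on b → {6}.
No b-transition from 1, 2, 5, 6, 7, 9.
Union after reading b: {6}.
Now take the epsilon-closure:
From 6 via epsilon: add 2, 9.
From 2 via epsilon: add 5.
From 9 via epsilon: add 1, 4.
From 1 via epsilon: add 7.
No new states can be added; the closed set is {1, 2, 4, 5, 6, 7, 9}.

{1, 2, 4, 5, 6, 7, 9}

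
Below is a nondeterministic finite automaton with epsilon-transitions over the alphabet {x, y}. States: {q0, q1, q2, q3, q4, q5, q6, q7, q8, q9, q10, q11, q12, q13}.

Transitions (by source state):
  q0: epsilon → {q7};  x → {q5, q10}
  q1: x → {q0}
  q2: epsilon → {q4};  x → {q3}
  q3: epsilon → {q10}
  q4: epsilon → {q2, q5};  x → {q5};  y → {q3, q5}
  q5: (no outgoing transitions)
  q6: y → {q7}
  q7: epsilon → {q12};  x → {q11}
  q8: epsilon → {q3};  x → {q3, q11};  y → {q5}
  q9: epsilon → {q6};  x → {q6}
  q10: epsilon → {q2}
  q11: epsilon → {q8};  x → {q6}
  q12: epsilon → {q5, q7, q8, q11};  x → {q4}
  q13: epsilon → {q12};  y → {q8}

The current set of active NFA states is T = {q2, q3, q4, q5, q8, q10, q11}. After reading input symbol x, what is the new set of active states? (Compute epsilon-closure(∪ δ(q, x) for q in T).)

{q2, q3, q4, q5, q6, q8, q10, q11}

q2 on x → {q3}.
q4 on x → {q5}.
q8 on x → {q3, q11}.
q11 on x → {q6}.
No x-transition from q3, q5, q10.
Union after reading x: {q3, q5, q6, q11}.
Now take the epsilon-closure:
From q3 via epsilon: add q10.
From q11 via epsilon: add q8.
From q10 via epsilon: add q2.
From q2 via epsilon: add q4.
No new states can be added; the closed set is {q2, q3, q4, q5, q6, q8, q10, q11}.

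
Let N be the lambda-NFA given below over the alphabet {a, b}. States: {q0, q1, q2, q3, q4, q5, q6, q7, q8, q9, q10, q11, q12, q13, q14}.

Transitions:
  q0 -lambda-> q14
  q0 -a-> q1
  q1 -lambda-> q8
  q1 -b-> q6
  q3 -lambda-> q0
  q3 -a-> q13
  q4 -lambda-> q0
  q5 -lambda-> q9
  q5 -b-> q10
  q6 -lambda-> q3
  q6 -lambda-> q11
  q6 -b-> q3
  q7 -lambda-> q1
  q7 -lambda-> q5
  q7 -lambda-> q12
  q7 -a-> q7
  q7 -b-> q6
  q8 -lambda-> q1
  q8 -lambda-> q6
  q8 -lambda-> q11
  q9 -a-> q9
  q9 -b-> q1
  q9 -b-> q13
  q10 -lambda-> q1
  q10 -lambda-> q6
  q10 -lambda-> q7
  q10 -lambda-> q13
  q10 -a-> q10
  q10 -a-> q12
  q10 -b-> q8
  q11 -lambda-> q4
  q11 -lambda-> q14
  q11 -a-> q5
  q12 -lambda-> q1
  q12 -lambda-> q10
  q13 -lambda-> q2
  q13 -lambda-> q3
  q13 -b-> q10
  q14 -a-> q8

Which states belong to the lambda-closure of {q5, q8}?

Start with {q5, q8}.
From q5 via lambda: add q9.
From q8 via lambda: add q1, q6, q11.
From q6 via lambda: add q3.
From q11 via lambda: add q4, q14.
From q3 via lambda: add q0.
No new states can be added; the closed set is {q0, q1, q3, q4, q5, q6, q8, q9, q11, q14}.

{q0, q1, q3, q4, q5, q6, q8, q9, q11, q14}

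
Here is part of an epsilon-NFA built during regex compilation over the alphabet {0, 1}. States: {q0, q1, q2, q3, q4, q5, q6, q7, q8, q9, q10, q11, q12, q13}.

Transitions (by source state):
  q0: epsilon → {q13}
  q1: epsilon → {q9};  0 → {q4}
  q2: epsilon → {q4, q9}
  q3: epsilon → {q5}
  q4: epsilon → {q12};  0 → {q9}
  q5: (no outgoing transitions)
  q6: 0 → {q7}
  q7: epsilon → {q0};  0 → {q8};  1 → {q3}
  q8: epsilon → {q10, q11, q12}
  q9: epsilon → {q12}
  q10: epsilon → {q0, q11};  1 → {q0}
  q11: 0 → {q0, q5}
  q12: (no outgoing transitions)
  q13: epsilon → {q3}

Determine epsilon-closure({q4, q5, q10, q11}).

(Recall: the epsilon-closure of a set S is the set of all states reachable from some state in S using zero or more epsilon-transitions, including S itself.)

{q0, q3, q4, q5, q10, q11, q12, q13}

Start with {q4, q5, q10, q11}.
From q4 via epsilon: add q12.
From q10 via epsilon: add q0.
From q0 via epsilon: add q13.
From q13 via epsilon: add q3.
No new states can be added; the closed set is {q0, q3, q4, q5, q10, q11, q12, q13}.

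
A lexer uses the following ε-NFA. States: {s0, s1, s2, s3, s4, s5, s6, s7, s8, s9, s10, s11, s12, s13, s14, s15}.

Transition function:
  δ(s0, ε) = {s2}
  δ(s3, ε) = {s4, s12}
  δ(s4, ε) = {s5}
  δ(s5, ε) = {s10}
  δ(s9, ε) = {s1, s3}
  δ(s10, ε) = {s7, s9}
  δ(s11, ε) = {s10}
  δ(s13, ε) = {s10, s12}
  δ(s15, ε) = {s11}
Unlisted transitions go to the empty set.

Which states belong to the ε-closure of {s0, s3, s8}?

{s0, s1, s2, s3, s4, s5, s7, s8, s9, s10, s12}

Start with {s0, s3, s8}.
From s0 via ε: add s2.
From s3 via ε: add s4, s12.
From s4 via ε: add s5.
From s5 via ε: add s10.
From s10 via ε: add s7, s9.
From s9 via ε: add s1.
No new states can be added; the closed set is {s0, s1, s2, s3, s4, s5, s7, s8, s9, s10, s12}.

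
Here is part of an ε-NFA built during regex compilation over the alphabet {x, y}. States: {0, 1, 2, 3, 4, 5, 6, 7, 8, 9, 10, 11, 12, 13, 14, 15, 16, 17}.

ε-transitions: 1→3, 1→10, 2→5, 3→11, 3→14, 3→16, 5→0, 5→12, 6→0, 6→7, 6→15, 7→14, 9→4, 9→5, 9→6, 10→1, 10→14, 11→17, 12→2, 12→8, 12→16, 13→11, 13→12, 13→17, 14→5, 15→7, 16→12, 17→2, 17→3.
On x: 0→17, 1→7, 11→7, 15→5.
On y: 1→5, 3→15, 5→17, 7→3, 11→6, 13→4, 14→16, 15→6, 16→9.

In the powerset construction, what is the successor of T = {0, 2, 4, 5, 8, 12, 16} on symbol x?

{0, 2, 3, 5, 8, 11, 12, 14, 16, 17}

0 on x → {17}.
No x-transition from 2, 4, 5, 8, 12, 16.
Union after reading x: {17}.
Now take the ε-closure:
From 17 via ε: add 2, 3.
From 2 via ε: add 5.
From 3 via ε: add 11, 14, 16.
From 5 via ε: add 0, 12.
From 12 via ε: add 8.
No new states can be added; the closed set is {0, 2, 3, 5, 8, 11, 12, 14, 16, 17}.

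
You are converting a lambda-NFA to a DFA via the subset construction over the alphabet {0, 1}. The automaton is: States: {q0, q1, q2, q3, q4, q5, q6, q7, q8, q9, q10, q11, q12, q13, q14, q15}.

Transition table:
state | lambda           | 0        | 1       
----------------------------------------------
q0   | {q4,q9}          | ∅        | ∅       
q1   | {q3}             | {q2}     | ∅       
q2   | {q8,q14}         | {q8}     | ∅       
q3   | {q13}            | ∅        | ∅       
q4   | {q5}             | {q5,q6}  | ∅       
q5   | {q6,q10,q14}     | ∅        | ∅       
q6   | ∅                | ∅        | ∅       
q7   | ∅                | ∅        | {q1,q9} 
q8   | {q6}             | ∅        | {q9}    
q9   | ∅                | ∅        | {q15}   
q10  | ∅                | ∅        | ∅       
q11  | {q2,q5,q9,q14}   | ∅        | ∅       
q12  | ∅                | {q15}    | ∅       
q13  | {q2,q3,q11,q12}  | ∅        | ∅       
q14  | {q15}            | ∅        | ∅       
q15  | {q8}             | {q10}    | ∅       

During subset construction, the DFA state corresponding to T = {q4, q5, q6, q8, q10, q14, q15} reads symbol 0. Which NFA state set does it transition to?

{q5, q6, q8, q10, q14, q15}

q4 on 0 → {q5, q6}.
q15 on 0 → {q10}.
No 0-transition from q5, q6, q8, q10, q14.
Union after reading 0: {q5, q6, q10}.
Now take the lambda-closure:
From q5 via lambda: add q14.
From q14 via lambda: add q15.
From q15 via lambda: add q8.
No new states can be added; the closed set is {q5, q6, q8, q10, q14, q15}.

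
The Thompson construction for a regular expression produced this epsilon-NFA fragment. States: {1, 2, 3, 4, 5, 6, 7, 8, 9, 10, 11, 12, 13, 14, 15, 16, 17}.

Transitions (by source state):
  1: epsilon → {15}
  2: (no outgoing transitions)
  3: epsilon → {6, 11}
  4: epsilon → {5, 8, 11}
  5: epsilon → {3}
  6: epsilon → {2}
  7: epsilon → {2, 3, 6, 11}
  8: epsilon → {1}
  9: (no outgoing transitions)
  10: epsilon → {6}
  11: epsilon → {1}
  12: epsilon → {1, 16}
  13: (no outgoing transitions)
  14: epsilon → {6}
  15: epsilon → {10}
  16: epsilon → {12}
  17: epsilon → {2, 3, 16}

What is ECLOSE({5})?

Start with {5}.
From 5 via epsilon: add 3.
From 3 via epsilon: add 6, 11.
From 6 via epsilon: add 2.
From 11 via epsilon: add 1.
From 1 via epsilon: add 15.
From 15 via epsilon: add 10.
No new states can be added; the closed set is {1, 2, 3, 5, 6, 10, 11, 15}.

{1, 2, 3, 5, 6, 10, 11, 15}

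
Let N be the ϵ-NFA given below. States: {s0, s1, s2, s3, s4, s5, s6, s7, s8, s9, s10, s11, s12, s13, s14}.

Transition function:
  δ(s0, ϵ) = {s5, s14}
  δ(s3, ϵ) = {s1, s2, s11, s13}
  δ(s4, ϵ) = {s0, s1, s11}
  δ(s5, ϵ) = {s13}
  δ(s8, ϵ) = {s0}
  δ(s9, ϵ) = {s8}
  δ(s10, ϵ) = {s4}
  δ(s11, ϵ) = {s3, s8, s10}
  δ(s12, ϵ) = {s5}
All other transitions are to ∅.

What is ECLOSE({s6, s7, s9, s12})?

{s0, s5, s6, s7, s8, s9, s12, s13, s14}

Start with {s6, s7, s9, s12}.
From s9 via ϵ: add s8.
From s12 via ϵ: add s5.
From s5 via ϵ: add s13.
From s8 via ϵ: add s0.
From s0 via ϵ: add s14.
No new states can be added; the closed set is {s0, s5, s6, s7, s8, s9, s12, s13, s14}.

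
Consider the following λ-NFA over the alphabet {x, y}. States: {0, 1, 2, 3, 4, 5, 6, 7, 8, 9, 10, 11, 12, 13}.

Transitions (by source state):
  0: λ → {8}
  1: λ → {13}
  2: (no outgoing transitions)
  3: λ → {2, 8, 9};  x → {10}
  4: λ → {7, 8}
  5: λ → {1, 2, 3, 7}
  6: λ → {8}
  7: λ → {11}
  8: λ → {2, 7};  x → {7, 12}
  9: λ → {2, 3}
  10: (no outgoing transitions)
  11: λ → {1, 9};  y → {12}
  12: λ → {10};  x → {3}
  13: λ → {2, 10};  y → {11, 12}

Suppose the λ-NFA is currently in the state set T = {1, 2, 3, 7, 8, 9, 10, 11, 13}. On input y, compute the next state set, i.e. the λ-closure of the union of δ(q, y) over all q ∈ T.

{1, 2, 3, 7, 8, 9, 10, 11, 12, 13}

11 on y → {12}.
13 on y → {11, 12}.
No y-transition from 1, 2, 3, 7, 8, 9, 10.
Union after reading y: {11, 12}.
Now take the λ-closure:
From 11 via λ: add 1, 9.
From 12 via λ: add 10.
From 1 via λ: add 13.
From 9 via λ: add 2, 3.
From 3 via λ: add 8.
From 8 via λ: add 7.
No new states can be added; the closed set is {1, 2, 3, 7, 8, 9, 10, 11, 12, 13}.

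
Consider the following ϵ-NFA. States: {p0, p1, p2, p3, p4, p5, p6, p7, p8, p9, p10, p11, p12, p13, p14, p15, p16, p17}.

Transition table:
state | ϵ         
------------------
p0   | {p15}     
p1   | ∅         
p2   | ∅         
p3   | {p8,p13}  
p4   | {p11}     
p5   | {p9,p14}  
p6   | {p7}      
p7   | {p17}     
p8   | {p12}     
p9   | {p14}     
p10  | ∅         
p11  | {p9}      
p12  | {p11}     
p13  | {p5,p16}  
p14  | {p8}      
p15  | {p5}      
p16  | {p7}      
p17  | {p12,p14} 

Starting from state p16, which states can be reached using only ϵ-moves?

{p7, p8, p9, p11, p12, p14, p16, p17}

Start with {p16}.
From p16 via ϵ: add p7.
From p7 via ϵ: add p17.
From p17 via ϵ: add p12, p14.
From p12 via ϵ: add p11.
From p14 via ϵ: add p8.
From p11 via ϵ: add p9.
No new states can be added; the closed set is {p7, p8, p9, p11, p12, p14, p16, p17}.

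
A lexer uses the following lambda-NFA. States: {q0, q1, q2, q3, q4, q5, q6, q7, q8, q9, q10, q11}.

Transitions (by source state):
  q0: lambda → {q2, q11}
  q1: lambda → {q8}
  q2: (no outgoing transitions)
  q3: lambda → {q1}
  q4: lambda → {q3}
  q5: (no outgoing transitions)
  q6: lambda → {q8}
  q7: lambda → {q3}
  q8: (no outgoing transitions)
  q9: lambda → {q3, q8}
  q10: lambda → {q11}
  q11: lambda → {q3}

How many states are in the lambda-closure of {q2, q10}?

6

Start with {q2, q10}.
From q10 via lambda: add q11.
From q11 via lambda: add q3.
From q3 via lambda: add q1.
From q1 via lambda: add q8.
lambda-closure = {q1, q2, q3, q8, q10, q11}, which has 6 states.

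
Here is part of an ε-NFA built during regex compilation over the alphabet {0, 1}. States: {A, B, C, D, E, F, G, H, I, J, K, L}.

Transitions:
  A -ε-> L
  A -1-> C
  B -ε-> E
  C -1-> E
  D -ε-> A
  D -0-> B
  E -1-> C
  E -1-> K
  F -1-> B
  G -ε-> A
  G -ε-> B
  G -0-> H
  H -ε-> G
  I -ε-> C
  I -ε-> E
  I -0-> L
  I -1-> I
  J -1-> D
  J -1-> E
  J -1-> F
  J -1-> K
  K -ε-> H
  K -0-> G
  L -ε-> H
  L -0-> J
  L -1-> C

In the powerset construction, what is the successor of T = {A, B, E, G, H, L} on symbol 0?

G on 0 → {H}.
L on 0 → {J}.
No 0-transition from A, B, E, H.
Union after reading 0: {H, J}.
Now take the ε-closure:
From H via ε: add G.
From G via ε: add A, B.
From A via ε: add L.
From B via ε: add E.
No new states can be added; the closed set is {A, B, E, G, H, J, L}.

{A, B, E, G, H, J, L}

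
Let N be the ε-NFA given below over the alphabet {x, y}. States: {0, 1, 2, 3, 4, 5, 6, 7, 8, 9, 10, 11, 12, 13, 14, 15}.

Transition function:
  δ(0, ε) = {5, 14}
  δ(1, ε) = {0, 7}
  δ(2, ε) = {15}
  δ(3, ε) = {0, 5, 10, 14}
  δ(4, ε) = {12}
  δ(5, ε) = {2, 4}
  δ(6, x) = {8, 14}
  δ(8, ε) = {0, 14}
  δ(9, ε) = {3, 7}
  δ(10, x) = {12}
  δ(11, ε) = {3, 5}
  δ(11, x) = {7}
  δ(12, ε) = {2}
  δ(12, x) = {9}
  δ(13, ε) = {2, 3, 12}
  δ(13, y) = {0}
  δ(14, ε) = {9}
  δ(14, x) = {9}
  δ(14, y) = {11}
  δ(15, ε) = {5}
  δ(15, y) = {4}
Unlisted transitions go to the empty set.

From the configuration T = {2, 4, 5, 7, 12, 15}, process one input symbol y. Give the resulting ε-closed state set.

15 on y → {4}.
No y-transition from 2, 4, 5, 7, 12.
Union after reading y: {4}.
Now take the ε-closure:
From 4 via ε: add 12.
From 12 via ε: add 2.
From 2 via ε: add 15.
From 15 via ε: add 5.
No new states can be added; the closed set is {2, 4, 5, 12, 15}.

{2, 4, 5, 12, 15}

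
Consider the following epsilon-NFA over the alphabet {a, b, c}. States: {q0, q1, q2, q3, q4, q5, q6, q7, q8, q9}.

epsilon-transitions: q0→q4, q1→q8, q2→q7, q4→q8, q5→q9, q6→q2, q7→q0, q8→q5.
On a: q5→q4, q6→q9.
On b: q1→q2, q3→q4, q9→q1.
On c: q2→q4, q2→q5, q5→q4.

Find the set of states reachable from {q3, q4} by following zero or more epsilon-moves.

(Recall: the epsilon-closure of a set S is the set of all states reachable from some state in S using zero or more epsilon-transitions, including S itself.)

{q3, q4, q5, q8, q9}

Start with {q3, q4}.
From q4 via epsilon: add q8.
From q8 via epsilon: add q5.
From q5 via epsilon: add q9.
No new states can be added; the closed set is {q3, q4, q5, q8, q9}.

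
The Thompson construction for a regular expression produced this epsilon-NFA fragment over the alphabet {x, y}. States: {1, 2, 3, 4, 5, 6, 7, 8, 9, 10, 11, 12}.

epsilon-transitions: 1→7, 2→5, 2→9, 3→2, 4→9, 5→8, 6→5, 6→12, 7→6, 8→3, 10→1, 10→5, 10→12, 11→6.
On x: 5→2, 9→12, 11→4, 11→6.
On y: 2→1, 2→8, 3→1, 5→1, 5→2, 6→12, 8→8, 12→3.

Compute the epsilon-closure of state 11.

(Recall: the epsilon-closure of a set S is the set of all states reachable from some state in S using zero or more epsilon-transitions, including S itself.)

{2, 3, 5, 6, 8, 9, 11, 12}

Start with {11}.
From 11 via epsilon: add 6.
From 6 via epsilon: add 5, 12.
From 5 via epsilon: add 8.
From 8 via epsilon: add 3.
From 3 via epsilon: add 2.
From 2 via epsilon: add 9.
No new states can be added; the closed set is {2, 3, 5, 6, 8, 9, 11, 12}.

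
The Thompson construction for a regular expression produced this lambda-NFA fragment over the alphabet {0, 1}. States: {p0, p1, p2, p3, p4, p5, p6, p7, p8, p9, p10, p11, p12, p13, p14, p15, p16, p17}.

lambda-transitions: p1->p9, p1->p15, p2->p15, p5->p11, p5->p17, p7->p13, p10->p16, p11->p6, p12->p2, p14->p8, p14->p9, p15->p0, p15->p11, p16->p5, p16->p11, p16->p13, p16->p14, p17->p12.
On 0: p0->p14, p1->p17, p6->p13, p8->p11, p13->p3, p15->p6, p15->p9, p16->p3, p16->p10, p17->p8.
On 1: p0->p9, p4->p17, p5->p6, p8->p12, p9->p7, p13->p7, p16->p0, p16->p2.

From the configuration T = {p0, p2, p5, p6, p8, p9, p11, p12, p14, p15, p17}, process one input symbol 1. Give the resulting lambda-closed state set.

{p0, p2, p6, p7, p9, p11, p12, p13, p15}

p0 on 1 → {p9}.
p5 on 1 → {p6}.
p8 on 1 → {p12}.
p9 on 1 → {p7}.
No 1-transition from p2, p6, p11, p12, p14, p15, p17.
Union after reading 1: {p6, p7, p9, p12}.
Now take the lambda-closure:
From p7 via lambda: add p13.
From p12 via lambda: add p2.
From p2 via lambda: add p15.
From p15 via lambda: add p0, p11.
No new states can be added; the closed set is {p0, p2, p6, p7, p9, p11, p12, p13, p15}.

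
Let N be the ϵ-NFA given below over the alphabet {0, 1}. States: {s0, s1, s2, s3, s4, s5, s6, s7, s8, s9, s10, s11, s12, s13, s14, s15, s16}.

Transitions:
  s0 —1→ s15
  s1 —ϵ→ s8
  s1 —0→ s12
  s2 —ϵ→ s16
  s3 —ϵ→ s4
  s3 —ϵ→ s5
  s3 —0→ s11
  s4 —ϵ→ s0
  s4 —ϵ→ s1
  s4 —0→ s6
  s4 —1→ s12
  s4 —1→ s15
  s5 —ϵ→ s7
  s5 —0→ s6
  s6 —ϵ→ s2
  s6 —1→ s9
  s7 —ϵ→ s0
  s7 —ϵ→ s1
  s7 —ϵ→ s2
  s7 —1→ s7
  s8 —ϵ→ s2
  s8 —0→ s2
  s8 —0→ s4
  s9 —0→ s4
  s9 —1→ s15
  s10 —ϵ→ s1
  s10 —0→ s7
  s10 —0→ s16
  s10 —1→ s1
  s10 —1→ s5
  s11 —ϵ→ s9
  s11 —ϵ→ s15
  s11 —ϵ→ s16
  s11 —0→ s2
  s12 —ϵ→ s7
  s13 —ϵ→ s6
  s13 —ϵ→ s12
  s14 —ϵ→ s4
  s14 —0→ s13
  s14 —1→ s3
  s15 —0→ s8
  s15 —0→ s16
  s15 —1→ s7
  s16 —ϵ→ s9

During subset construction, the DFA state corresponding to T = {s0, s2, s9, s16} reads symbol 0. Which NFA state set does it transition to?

s9 on 0 → {s4}.
No 0-transition from s0, s2, s16.
Union after reading 0: {s4}.
Now take the ϵ-closure:
From s4 via ϵ: add s0, s1.
From s1 via ϵ: add s8.
From s8 via ϵ: add s2.
From s2 via ϵ: add s16.
From s16 via ϵ: add s9.
No new states can be added; the closed set is {s0, s1, s2, s4, s8, s9, s16}.

{s0, s1, s2, s4, s8, s9, s16}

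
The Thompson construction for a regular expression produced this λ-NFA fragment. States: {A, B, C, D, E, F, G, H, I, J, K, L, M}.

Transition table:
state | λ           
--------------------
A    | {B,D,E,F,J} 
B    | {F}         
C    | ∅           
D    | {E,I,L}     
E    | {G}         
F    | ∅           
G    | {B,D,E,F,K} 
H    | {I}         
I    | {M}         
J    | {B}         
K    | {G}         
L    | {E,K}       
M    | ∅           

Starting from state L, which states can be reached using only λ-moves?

{B, D, E, F, G, I, K, L, M}

Start with {L}.
From L via λ: add E, K.
From E via λ: add G.
From G via λ: add B, D, F.
From D via λ: add I.
From I via λ: add M.
No new states can be added; the closed set is {B, D, E, F, G, I, K, L, M}.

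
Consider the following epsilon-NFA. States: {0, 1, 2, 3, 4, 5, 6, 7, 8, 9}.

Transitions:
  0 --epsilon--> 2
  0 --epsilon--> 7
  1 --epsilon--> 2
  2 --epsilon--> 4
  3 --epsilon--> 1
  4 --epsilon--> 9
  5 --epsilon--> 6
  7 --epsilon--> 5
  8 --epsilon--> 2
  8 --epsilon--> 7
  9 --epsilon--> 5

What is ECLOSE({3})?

{1, 2, 3, 4, 5, 6, 9}

Start with {3}.
From 3 via epsilon: add 1.
From 1 via epsilon: add 2.
From 2 via epsilon: add 4.
From 4 via epsilon: add 9.
From 9 via epsilon: add 5.
From 5 via epsilon: add 6.
No new states can be added; the closed set is {1, 2, 3, 4, 5, 6, 9}.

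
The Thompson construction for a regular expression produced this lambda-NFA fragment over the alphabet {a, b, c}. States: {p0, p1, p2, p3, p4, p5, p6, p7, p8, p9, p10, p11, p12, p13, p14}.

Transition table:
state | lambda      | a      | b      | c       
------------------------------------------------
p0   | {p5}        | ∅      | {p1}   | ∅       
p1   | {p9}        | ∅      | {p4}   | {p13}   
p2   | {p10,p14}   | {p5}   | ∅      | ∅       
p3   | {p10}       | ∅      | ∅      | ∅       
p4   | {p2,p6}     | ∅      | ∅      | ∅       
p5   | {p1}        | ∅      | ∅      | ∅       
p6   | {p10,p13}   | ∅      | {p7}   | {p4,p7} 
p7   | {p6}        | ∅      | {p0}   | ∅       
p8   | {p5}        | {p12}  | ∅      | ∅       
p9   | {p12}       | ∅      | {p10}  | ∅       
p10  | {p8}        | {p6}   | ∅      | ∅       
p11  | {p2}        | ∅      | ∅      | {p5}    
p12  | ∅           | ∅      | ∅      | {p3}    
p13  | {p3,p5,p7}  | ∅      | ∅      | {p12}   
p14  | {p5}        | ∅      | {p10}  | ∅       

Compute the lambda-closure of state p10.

{p1, p5, p8, p9, p10, p12}

Start with {p10}.
From p10 via lambda: add p8.
From p8 via lambda: add p5.
From p5 via lambda: add p1.
From p1 via lambda: add p9.
From p9 via lambda: add p12.
No new states can be added; the closed set is {p1, p5, p8, p9, p10, p12}.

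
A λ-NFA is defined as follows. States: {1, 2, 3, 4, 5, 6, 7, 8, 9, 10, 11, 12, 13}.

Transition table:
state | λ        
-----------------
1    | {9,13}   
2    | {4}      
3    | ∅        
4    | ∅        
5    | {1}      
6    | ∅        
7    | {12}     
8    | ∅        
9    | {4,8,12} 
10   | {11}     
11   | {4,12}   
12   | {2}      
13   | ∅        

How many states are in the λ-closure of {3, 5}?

9

Start with {3, 5}.
From 5 via λ: add 1.
From 1 via λ: add 9, 13.
From 9 via λ: add 4, 8, 12.
From 12 via λ: add 2.
λ-closure = {1, 2, 3, 4, 5, 8, 9, 12, 13}, which has 9 states.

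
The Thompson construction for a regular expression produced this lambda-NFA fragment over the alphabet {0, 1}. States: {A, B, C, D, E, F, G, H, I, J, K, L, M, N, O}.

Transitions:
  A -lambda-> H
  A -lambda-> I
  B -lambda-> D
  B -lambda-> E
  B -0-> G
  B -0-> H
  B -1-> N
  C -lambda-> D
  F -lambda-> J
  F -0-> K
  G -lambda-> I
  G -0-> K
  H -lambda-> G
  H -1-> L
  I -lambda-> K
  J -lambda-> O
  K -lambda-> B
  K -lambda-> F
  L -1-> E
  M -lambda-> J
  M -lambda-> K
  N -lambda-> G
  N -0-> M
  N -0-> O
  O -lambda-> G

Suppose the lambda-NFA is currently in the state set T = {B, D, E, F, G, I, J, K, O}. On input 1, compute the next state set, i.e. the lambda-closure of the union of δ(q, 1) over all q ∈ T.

B on 1 → {N}.
No 1-transition from D, E, F, G, I, J, K, O.
Union after reading 1: {N}.
Now take the lambda-closure:
From N via lambda: add G.
From G via lambda: add I.
From I via lambda: add K.
From K via lambda: add B, F.
From B via lambda: add D, E.
From F via lambda: add J.
From J via lambda: add O.
No new states can be added; the closed set is {B, D, E, F, G, I, J, K, N, O}.

{B, D, E, F, G, I, J, K, N, O}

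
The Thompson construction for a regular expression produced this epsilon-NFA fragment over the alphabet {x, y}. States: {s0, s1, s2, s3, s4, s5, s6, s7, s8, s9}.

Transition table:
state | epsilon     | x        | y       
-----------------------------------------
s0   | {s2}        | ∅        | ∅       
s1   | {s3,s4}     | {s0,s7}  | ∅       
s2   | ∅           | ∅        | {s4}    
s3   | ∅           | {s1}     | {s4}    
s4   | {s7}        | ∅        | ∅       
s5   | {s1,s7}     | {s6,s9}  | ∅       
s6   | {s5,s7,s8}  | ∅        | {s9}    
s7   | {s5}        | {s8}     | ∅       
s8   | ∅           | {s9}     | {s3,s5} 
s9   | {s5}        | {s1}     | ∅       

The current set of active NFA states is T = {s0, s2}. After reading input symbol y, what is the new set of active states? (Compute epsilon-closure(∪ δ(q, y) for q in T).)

{s1, s3, s4, s5, s7}

s2 on y → {s4}.
No y-transition from s0.
Union after reading y: {s4}.
Now take the epsilon-closure:
From s4 via epsilon: add s7.
From s7 via epsilon: add s5.
From s5 via epsilon: add s1.
From s1 via epsilon: add s3.
No new states can be added; the closed set is {s1, s3, s4, s5, s7}.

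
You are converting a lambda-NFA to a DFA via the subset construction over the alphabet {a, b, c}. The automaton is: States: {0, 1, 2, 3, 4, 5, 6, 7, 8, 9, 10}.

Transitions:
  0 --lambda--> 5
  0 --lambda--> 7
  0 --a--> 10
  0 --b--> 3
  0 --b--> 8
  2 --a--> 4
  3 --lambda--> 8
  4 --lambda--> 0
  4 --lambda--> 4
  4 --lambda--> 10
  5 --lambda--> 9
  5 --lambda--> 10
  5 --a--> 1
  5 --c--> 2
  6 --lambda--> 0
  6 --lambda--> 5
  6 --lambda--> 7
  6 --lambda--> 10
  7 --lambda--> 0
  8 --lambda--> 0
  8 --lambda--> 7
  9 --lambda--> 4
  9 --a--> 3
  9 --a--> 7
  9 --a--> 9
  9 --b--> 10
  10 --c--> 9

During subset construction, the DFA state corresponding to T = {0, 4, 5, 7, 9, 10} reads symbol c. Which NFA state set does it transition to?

{0, 2, 4, 5, 7, 9, 10}

5 on c → {2}.
10 on c → {9}.
No c-transition from 0, 4, 7, 9.
Union after reading c: {2, 9}.
Now take the lambda-closure:
From 9 via lambda: add 4.
From 4 via lambda: add 0, 10.
From 0 via lambda: add 5, 7.
No new states can be added; the closed set is {0, 2, 4, 5, 7, 9, 10}.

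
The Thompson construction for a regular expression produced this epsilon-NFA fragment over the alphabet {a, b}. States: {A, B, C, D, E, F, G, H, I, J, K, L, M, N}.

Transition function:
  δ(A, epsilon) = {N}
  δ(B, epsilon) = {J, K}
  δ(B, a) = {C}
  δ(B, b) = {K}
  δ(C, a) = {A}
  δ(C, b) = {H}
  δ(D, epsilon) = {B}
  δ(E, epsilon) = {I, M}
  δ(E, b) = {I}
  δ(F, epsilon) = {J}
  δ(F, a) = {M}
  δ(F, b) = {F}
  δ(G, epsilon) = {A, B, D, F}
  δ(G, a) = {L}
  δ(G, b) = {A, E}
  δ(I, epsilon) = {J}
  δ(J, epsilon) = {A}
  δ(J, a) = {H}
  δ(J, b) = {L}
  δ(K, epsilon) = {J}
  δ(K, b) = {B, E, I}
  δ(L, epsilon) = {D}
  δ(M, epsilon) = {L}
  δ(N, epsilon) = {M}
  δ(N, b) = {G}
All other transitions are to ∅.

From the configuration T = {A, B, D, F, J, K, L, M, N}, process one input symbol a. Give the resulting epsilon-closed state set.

{A, B, C, D, H, J, K, L, M, N}

B on a → {C}.
F on a → {M}.
J on a → {H}.
No a-transition from A, D, K, L, M, N.
Union after reading a: {C, H, M}.
Now take the epsilon-closure:
From M via epsilon: add L.
From L via epsilon: add D.
From D via epsilon: add B.
From B via epsilon: add J, K.
From J via epsilon: add A.
From A via epsilon: add N.
No new states can be added; the closed set is {A, B, C, D, H, J, K, L, M, N}.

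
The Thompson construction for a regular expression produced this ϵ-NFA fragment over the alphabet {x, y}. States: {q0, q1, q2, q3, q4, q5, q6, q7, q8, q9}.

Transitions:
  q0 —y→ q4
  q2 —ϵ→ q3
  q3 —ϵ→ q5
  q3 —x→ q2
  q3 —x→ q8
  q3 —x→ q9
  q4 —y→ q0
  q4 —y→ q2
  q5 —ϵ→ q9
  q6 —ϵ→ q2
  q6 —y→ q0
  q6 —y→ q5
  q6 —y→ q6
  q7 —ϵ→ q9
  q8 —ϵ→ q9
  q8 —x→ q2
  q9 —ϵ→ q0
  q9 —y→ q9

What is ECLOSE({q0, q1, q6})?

Start with {q0, q1, q6}.
From q6 via ϵ: add q2.
From q2 via ϵ: add q3.
From q3 via ϵ: add q5.
From q5 via ϵ: add q9.
No new states can be added; the closed set is {q0, q1, q2, q3, q5, q6, q9}.

{q0, q1, q2, q3, q5, q6, q9}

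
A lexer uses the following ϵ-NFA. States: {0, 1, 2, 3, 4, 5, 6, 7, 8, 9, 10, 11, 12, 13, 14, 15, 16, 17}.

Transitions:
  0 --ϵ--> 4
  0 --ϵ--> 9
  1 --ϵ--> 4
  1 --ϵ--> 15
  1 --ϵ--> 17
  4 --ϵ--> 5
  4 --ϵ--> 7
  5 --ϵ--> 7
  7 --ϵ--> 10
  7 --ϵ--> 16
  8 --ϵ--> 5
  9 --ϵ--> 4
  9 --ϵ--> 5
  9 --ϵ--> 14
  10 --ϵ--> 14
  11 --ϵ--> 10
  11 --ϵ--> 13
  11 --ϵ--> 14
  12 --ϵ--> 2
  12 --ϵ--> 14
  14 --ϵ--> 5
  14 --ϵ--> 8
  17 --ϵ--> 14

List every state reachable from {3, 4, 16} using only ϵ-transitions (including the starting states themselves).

Start with {3, 4, 16}.
From 4 via ϵ: add 5, 7.
From 7 via ϵ: add 10.
From 10 via ϵ: add 14.
From 14 via ϵ: add 8.
No new states can be added; the closed set is {3, 4, 5, 7, 8, 10, 14, 16}.

{3, 4, 5, 7, 8, 10, 14, 16}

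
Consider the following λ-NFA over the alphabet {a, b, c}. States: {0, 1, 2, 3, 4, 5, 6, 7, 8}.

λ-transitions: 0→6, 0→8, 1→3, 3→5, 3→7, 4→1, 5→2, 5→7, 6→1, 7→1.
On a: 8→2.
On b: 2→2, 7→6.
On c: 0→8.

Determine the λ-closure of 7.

Start with {7}.
From 7 via λ: add 1.
From 1 via λ: add 3.
From 3 via λ: add 5.
From 5 via λ: add 2.
No new states can be added; the closed set is {1, 2, 3, 5, 7}.

{1, 2, 3, 5, 7}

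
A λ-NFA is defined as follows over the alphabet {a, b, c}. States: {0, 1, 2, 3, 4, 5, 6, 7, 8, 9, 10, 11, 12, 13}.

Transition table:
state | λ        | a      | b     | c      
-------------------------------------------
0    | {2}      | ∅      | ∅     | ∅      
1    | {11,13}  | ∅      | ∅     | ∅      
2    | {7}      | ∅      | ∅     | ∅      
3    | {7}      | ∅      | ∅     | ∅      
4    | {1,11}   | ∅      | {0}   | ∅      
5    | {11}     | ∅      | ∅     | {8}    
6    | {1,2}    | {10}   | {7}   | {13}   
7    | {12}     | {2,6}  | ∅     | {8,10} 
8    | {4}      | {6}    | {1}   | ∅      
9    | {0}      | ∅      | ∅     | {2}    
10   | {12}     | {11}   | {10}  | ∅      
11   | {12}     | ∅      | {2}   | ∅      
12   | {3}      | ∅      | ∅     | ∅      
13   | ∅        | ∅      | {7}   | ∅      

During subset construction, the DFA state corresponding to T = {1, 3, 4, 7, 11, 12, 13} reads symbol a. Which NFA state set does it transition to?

7 on a → {2, 6}.
No a-transition from 1, 3, 4, 11, 12, 13.
Union after reading a: {2, 6}.
Now take the λ-closure:
From 2 via λ: add 7.
From 6 via λ: add 1.
From 1 via λ: add 11, 13.
From 7 via λ: add 12.
From 12 via λ: add 3.
No new states can be added; the closed set is {1, 2, 3, 6, 7, 11, 12, 13}.

{1, 2, 3, 6, 7, 11, 12, 13}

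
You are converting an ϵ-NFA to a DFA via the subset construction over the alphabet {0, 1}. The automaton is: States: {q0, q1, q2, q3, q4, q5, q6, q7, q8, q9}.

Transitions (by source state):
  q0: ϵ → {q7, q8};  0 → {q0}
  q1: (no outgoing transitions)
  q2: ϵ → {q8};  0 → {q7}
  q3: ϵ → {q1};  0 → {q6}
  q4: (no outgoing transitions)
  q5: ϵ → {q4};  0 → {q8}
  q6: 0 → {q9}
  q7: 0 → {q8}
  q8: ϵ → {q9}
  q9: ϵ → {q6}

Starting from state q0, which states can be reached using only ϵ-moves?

{q0, q6, q7, q8, q9}

Start with {q0}.
From q0 via ϵ: add q7, q8.
From q8 via ϵ: add q9.
From q9 via ϵ: add q6.
No new states can be added; the closed set is {q0, q6, q7, q8, q9}.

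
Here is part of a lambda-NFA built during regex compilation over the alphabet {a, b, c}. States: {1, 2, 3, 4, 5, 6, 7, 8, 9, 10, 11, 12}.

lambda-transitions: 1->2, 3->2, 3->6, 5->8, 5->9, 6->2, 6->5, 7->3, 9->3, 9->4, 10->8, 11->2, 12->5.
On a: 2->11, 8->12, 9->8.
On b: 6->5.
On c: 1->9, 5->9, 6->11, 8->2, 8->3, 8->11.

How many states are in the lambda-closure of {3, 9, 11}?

Start with {3, 9, 11}.
From 3 via lambda: add 2, 6.
From 9 via lambda: add 4.
From 6 via lambda: add 5.
From 5 via lambda: add 8.
lambda-closure = {2, 3, 4, 5, 6, 8, 9, 11}, which has 8 states.

8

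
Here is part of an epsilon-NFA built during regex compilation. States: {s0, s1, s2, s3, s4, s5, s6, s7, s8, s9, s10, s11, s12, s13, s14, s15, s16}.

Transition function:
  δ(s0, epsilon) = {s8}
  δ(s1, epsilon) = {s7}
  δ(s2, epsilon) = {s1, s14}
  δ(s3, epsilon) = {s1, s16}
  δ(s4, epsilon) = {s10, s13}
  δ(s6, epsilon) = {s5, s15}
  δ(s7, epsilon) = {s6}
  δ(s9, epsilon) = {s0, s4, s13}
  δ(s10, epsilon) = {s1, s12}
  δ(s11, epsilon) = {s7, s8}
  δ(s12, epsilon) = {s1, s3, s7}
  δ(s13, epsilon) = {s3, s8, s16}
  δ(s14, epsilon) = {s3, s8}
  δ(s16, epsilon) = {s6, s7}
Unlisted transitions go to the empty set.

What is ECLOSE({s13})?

Start with {s13}.
From s13 via epsilon: add s3, s8, s16.
From s3 via epsilon: add s1.
From s16 via epsilon: add s6, s7.
From s6 via epsilon: add s5, s15.
No new states can be added; the closed set is {s1, s3, s5, s6, s7, s8, s13, s15, s16}.

{s1, s3, s5, s6, s7, s8, s13, s15, s16}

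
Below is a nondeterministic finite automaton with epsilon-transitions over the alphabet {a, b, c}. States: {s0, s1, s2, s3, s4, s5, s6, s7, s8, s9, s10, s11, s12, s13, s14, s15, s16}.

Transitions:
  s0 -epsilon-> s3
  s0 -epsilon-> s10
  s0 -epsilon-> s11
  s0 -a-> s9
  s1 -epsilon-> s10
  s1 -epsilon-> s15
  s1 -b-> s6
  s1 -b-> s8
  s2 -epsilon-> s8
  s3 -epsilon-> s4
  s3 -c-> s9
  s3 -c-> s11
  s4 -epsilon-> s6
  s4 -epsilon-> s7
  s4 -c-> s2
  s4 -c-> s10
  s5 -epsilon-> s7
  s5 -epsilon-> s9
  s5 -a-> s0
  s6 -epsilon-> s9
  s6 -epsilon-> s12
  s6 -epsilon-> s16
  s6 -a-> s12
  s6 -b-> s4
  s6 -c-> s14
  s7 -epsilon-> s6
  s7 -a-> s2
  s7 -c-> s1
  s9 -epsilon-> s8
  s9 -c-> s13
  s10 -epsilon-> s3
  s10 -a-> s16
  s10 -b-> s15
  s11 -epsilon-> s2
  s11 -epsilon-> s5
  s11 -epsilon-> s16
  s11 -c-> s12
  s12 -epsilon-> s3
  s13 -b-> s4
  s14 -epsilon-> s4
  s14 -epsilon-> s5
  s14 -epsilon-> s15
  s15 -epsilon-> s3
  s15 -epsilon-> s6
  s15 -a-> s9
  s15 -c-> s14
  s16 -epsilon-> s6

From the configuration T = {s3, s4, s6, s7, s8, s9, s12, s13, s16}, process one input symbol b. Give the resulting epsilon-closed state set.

{s3, s4, s6, s7, s8, s9, s12, s16}

s6 on b → {s4}.
s13 on b → {s4}.
No b-transition from s3, s4, s7, s8, s9, s12, s16.
Union after reading b: {s4}.
Now take the epsilon-closure:
From s4 via epsilon: add s6, s7.
From s6 via epsilon: add s9, s12, s16.
From s9 via epsilon: add s8.
From s12 via epsilon: add s3.
No new states can be added; the closed set is {s3, s4, s6, s7, s8, s9, s12, s16}.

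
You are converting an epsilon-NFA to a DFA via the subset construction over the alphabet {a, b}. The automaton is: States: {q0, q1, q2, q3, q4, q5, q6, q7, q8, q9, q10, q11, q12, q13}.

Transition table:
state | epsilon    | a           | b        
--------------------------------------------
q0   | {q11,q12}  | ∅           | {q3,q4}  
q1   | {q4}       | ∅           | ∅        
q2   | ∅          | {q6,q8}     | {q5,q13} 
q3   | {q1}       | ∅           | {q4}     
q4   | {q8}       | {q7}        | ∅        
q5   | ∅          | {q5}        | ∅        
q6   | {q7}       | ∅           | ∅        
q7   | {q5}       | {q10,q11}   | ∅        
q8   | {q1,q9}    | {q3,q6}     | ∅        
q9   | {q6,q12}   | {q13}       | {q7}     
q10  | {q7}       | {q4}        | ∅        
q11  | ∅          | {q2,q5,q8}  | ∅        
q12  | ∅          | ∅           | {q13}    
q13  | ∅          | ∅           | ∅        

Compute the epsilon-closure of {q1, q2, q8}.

{q1, q2, q4, q5, q6, q7, q8, q9, q12}

Start with {q1, q2, q8}.
From q1 via epsilon: add q4.
From q8 via epsilon: add q9.
From q9 via epsilon: add q6, q12.
From q6 via epsilon: add q7.
From q7 via epsilon: add q5.
No new states can be added; the closed set is {q1, q2, q4, q5, q6, q7, q8, q9, q12}.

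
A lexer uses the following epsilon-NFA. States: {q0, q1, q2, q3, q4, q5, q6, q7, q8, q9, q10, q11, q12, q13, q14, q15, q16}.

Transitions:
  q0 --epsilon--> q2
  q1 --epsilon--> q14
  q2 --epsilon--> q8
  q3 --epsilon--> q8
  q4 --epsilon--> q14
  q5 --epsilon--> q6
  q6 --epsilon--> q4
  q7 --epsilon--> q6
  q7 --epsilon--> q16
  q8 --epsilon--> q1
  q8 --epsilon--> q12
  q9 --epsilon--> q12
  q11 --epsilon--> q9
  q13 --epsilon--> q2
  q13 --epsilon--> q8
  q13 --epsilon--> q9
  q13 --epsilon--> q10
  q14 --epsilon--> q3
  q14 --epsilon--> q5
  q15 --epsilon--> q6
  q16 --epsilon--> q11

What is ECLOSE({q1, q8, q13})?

Start with {q1, q8, q13}.
From q1 via epsilon: add q14.
From q8 via epsilon: add q12.
From q13 via epsilon: add q2, q9, q10.
From q14 via epsilon: add q3, q5.
From q5 via epsilon: add q6.
From q6 via epsilon: add q4.
No new states can be added; the closed set is {q1, q2, q3, q4, q5, q6, q8, q9, q10, q12, q13, q14}.

{q1, q2, q3, q4, q5, q6, q8, q9, q10, q12, q13, q14}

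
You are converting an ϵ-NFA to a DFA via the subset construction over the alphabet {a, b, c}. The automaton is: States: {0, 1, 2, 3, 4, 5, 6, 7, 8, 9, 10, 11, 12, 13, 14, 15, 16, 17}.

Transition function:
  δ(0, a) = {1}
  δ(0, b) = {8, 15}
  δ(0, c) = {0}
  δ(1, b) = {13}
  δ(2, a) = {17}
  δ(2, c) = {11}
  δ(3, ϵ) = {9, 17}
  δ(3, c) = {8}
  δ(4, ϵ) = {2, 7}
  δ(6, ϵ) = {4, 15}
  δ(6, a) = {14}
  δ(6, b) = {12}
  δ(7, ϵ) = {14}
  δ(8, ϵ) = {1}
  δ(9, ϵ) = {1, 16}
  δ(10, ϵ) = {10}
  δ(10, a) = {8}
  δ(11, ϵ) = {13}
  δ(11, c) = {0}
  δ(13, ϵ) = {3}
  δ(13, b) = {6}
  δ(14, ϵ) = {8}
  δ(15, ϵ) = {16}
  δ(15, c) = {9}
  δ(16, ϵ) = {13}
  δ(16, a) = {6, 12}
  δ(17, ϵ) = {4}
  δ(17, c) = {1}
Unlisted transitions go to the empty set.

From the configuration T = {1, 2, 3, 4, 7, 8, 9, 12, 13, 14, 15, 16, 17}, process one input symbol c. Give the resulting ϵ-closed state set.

{1, 2, 3, 4, 7, 8, 9, 11, 13, 14, 16, 17}

2 on c → {11}.
3 on c → {8}.
15 on c → {9}.
17 on c → {1}.
No c-transition from 1, 4, 7, 8, 9, 12, 13, 14, 16.
Union after reading c: {1, 8, 9, 11}.
Now take the ϵ-closure:
From 9 via ϵ: add 16.
From 11 via ϵ: add 13.
From 13 via ϵ: add 3.
From 3 via ϵ: add 17.
From 17 via ϵ: add 4.
From 4 via ϵ: add 2, 7.
From 7 via ϵ: add 14.
No new states can be added; the closed set is {1, 2, 3, 4, 7, 8, 9, 11, 13, 14, 16, 17}.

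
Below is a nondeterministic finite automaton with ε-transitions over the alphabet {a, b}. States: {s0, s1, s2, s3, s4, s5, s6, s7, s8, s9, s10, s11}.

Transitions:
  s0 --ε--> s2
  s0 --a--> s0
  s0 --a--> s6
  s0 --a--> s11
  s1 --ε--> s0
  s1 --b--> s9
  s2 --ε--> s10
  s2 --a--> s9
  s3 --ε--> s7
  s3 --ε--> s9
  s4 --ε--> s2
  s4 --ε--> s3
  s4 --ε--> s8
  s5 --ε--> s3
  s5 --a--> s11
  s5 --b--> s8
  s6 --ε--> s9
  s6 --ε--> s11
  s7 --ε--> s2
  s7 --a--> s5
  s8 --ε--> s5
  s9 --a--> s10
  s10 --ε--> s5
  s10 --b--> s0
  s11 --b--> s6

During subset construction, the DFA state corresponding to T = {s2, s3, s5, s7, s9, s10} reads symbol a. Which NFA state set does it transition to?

s2 on a → {s9}.
s5 on a → {s11}.
s7 on a → {s5}.
s9 on a → {s10}.
No a-transition from s3, s10.
Union after reading a: {s5, s9, s10, s11}.
Now take the ε-closure:
From s5 via ε: add s3.
From s3 via ε: add s7.
From s7 via ε: add s2.
No new states can be added; the closed set is {s2, s3, s5, s7, s9, s10, s11}.

{s2, s3, s5, s7, s9, s10, s11}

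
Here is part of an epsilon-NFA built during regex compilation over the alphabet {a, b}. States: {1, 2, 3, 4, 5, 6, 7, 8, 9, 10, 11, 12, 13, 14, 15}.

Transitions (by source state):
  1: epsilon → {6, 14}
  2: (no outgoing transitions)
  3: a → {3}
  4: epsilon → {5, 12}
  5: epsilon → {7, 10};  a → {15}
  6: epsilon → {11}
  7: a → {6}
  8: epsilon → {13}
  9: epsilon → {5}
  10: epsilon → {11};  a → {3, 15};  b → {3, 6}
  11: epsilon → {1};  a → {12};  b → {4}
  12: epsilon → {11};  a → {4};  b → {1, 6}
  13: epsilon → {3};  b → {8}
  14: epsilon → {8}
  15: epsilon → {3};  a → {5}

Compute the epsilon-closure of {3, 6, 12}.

Start with {3, 6, 12}.
From 6 via epsilon: add 11.
From 11 via epsilon: add 1.
From 1 via epsilon: add 14.
From 14 via epsilon: add 8.
From 8 via epsilon: add 13.
No new states can be added; the closed set is {1, 3, 6, 8, 11, 12, 13, 14}.

{1, 3, 6, 8, 11, 12, 13, 14}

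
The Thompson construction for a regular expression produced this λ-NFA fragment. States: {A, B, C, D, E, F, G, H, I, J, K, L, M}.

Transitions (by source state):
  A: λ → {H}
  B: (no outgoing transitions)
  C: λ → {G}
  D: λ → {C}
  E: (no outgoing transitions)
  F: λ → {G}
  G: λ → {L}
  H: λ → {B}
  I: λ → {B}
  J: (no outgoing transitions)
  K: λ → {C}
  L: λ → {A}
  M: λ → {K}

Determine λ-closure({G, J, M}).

{A, B, C, G, H, J, K, L, M}

Start with {G, J, M}.
From G via λ: add L.
From M via λ: add K.
From K via λ: add C.
From L via λ: add A.
From A via λ: add H.
From H via λ: add B.
No new states can be added; the closed set is {A, B, C, G, H, J, K, L, M}.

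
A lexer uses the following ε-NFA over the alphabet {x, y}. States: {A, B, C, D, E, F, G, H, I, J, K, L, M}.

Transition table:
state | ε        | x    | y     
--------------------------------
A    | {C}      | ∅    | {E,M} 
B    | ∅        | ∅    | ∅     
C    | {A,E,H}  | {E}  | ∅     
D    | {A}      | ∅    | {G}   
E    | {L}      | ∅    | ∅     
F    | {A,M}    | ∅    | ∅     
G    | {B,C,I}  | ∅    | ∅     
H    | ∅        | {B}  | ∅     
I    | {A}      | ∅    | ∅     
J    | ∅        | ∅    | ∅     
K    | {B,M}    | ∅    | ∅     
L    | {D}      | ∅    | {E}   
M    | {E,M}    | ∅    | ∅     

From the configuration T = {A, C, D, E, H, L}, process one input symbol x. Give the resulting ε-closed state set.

C on x → {E}.
H on x → {B}.
No x-transition from A, D, E, L.
Union after reading x: {B, E}.
Now take the ε-closure:
From E via ε: add L.
From L via ε: add D.
From D via ε: add A.
From A via ε: add C.
From C via ε: add H.
No new states can be added; the closed set is {A, B, C, D, E, H, L}.

{A, B, C, D, E, H, L}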